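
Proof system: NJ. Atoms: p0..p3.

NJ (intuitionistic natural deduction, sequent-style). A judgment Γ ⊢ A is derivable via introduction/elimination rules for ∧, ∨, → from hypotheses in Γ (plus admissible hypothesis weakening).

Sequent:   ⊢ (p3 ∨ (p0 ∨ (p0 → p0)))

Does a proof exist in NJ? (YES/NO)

Derivation trace:
[∨I₂]  ⊢ (p3 ∨ (p0 ∨ (p0 → p0)))
  [∨I₂]  ⊢ (p0 ∨ (p0 → p0))
    [→I]  ⊢ (p0 → p0)
      [Ax] p0 ⊢ p0

Result: YES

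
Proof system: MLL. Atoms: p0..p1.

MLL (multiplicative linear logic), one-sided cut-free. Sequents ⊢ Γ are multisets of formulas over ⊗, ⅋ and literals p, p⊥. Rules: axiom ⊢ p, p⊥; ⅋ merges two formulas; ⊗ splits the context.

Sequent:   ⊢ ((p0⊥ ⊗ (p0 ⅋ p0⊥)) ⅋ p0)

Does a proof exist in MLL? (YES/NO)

Derivation (root first):
[⅋]  ⊢ ((p0⊥ ⊗ (p0 ⅋ p0⊥)) ⅋ p0)
  [⊗]  ⊢ p0, (p0⊥ ⊗ (p0 ⅋ p0⊥))
    [Ax]  ⊢ p0, p0⊥
    [⅋]  ⊢ (p0 ⅋ p0⊥)
      [Ax]  ⊢ p0, p0⊥

Result: YES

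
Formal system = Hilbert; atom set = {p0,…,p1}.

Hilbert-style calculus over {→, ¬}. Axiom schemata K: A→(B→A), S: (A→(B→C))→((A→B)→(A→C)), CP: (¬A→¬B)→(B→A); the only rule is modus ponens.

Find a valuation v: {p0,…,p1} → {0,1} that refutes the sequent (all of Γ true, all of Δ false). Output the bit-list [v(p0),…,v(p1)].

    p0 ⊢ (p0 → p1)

Search for a countermodel by truth-table:
  v=00: Γ:[p0=F] Δ:[(p0 → p1)=T] refutes=False
  v=01: Γ:[p0=F] Δ:[(p0 → p1)=T] refutes=False
  v=10: Γ:[p0=T] Δ:[(p0 → p1)=F] refutes=True  ← countermodel

Result: [1, 0]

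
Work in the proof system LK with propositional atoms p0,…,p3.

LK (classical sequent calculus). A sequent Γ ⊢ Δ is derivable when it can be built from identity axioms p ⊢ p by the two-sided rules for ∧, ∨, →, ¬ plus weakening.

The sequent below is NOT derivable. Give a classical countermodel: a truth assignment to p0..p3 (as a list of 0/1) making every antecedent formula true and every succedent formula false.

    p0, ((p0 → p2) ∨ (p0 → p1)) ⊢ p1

Truth-table refutation:
  v=0000: Γ:[p0=F, ((p0 → p2) ∨ (p0 → p1))=T] Δ:[p1=F] refutes=False
  v=0001: Γ:[p0=F, ((p0 → p2) ∨ (p0 → p1))=T] Δ:[p1=F] refutes=False
  v=0010: Γ:[p0=F, ((p0 → p2) ∨ (p0 → p1))=T] Δ:[p1=F] refutes=False
  v=0011: Γ:[p0=F, ((p0 → p2) ∨ (p0 → p1))=T] Δ:[p1=F] refutes=False
  v=0100: Γ:[p0=F, ((p0 → p2) ∨ (p0 → p1))=T] Δ:[p1=T] refutes=False
  v=0101: Γ:[p0=F, ((p0 → p2) ∨ (p0 → p1))=T] Δ:[p1=T] refutes=False
  v=0110: Γ:[p0=F, ((p0 → p2) ∨ (p0 → p1))=T] Δ:[p1=T] refutes=False
  v=0111: Γ:[p0=F, ((p0 → p2) ∨ (p0 → p1))=T] Δ:[p1=T] refutes=False
  v=1000: Γ:[p0=T, ((p0 → p2) ∨ (p0 → p1))=F] Δ:[p1=F] refutes=False
  v=1001: Γ:[p0=T, ((p0 → p2) ∨ (p0 → p1))=F] Δ:[p1=F] refutes=False
  v=1010: Γ:[p0=T, ((p0 → p2) ∨ (p0 → p1))=T] Δ:[p1=F] refutes=True  ← countermodel

Result: [1, 0, 1, 0]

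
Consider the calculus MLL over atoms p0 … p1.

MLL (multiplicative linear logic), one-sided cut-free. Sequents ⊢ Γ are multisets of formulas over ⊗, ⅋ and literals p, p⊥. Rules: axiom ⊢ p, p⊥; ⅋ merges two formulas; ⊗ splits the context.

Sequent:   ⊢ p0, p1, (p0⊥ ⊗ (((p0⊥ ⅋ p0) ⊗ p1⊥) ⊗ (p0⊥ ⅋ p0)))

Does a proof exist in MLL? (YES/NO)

Proof tree:
[⊗]  ⊢ p0, p1, (p0⊥ ⊗ (((p0⊥ ⅋ p0) ⊗ p1⊥) ⊗ (p0⊥ ⅋ p0)))
  [Ax]  ⊢ p0, p0⊥
  [⊗]  ⊢ p1, (((p0⊥ ⅋ p0) ⊗ p1⊥) ⊗ (p0⊥ ⅋ p0))
    [⊗]  ⊢ p1, ((p0⊥ ⅋ p0) ⊗ p1⊥)
      [⅋]  ⊢ (p0⊥ ⅋ p0)
        [Ax]  ⊢ p0, p0⊥
      [Ax]  ⊢ p1, p1⊥
    [⅋]  ⊢ (p0⊥ ⅋ p0)
      [Ax]  ⊢ p0, p0⊥

Result: YES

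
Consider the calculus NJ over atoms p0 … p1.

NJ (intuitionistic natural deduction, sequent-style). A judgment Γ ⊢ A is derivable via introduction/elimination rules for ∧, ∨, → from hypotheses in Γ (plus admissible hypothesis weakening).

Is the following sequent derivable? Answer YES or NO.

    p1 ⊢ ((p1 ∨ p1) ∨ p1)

Derivation (root first):
[∨I₁] p1 ⊢ ((p1 ∨ p1) ∨ p1)
  [∨I₁] p1 ⊢ (p1 ∨ p1)
    [Ax] p1 ⊢ p1

Result: YES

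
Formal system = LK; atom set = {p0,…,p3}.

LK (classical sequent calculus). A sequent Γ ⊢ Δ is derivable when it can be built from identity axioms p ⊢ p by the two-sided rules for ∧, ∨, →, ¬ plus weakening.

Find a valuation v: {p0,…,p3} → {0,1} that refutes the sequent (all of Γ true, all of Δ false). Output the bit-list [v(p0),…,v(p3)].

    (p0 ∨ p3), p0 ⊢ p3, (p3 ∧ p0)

Search for a countermodel by truth-table:
  v=0000: Γ:[(p0 ∨ p3)=F, p0=F] Δ:[p3=F, (p3 ∧ p0)=F] refutes=False
  v=0001: Γ:[(p0 ∨ p3)=T, p0=F] Δ:[p3=T, (p3 ∧ p0)=F] refutes=False
  v=0010: Γ:[(p0 ∨ p3)=F, p0=F] Δ:[p3=F, (p3 ∧ p0)=F] refutes=False
  v=0011: Γ:[(p0 ∨ p3)=T, p0=F] Δ:[p3=T, (p3 ∧ p0)=F] refutes=False
  v=0100: Γ:[(p0 ∨ p3)=F, p0=F] Δ:[p3=F, (p3 ∧ p0)=F] refutes=False
  v=0101: Γ:[(p0 ∨ p3)=T, p0=F] Δ:[p3=T, (p3 ∧ p0)=F] refutes=False
  v=0110: Γ:[(p0 ∨ p3)=F, p0=F] Δ:[p3=F, (p3 ∧ p0)=F] refutes=False
  v=0111: Γ:[(p0 ∨ p3)=T, p0=F] Δ:[p3=T, (p3 ∧ p0)=F] refutes=False
  v=1000: Γ:[(p0 ∨ p3)=T, p0=T] Δ:[p3=F, (p3 ∧ p0)=F] refutes=True  ← countermodel

Result: [1, 0, 0, 0]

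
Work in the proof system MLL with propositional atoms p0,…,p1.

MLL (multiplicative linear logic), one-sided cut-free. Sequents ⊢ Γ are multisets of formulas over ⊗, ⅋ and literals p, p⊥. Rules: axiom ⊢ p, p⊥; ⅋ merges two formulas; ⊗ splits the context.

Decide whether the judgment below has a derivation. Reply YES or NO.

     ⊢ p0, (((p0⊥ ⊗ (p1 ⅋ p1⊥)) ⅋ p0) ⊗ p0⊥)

Proof tree:
[⊗]  ⊢ p0, (((p0⊥ ⊗ (p1 ⅋ p1⊥)) ⅋ p0) ⊗ p0⊥)
  [⅋]  ⊢ ((p0⊥ ⊗ (p1 ⅋ p1⊥)) ⅋ p0)
    [⊗]  ⊢ p0, (p0⊥ ⊗ (p1 ⅋ p1⊥))
      [Ax]  ⊢ p0, p0⊥
      [⅋]  ⊢ (p1 ⅋ p1⊥)
        [Ax]  ⊢ p1, p1⊥
  [Ax]  ⊢ p0, p0⊥

Result: YES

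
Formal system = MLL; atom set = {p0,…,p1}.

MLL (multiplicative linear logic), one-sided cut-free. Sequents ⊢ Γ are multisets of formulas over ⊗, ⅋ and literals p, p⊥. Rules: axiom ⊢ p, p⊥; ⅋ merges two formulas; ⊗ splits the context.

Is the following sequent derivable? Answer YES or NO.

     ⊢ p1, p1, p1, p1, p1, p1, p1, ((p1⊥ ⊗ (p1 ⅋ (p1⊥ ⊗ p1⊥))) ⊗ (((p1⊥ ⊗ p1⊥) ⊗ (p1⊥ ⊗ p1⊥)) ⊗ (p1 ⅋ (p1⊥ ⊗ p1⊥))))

Derivation trace:
[⊗]  ⊢ p1, p1, p1, p1, p1, p1, p1, ((p1⊥ ⊗ (p1 ⅋ (p1⊥ ⊗ p1⊥))) ⊗ (((p1⊥ ⊗ p1⊥) ⊗ (p1⊥ ⊗ p1⊥)) ⊗ (p1 ⅋ (p1⊥ ⊗ p1⊥))))
  [⊗]  ⊢ p1, p1, (p1⊥ ⊗ (p1 ⅋ (p1⊥ ⊗ p1⊥)))
    [Ax]  ⊢ p1, p1⊥
    [⅋]  ⊢ p1, (p1 ⅋ (p1⊥ ⊗ p1⊥))
      [⊗]  ⊢ p1, p1, (p1⊥ ⊗ p1⊥)
        [Ax]  ⊢ p1, p1⊥
        [Ax]  ⊢ p1, p1⊥
  [⊗]  ⊢ p1, p1, p1, p1, p1, (((p1⊥ ⊗ p1⊥) ⊗ (p1⊥ ⊗ p1⊥)) ⊗ (p1 ⅋ (p1⊥ ⊗ p1⊥)))
    [⊗]  ⊢ p1, p1, p1, p1, ((p1⊥ ⊗ p1⊥) ⊗ (p1⊥ ⊗ p1⊥))
      [⊗]  ⊢ p1, p1, (p1⊥ ⊗ p1⊥)
        [Ax]  ⊢ p1, p1⊥
        [Ax]  ⊢ p1, p1⊥
      [⊗]  ⊢ p1, p1, (p1⊥ ⊗ p1⊥)
        [Ax]  ⊢ p1, p1⊥
        [Ax]  ⊢ p1, p1⊥
    [⅋]  ⊢ p1, (p1 ⅋ (p1⊥ ⊗ p1⊥))
      [⊗]  ⊢ p1, p1, (p1⊥ ⊗ p1⊥)
        [Ax]  ⊢ p1, p1⊥
        [Ax]  ⊢ p1, p1⊥

Result: YES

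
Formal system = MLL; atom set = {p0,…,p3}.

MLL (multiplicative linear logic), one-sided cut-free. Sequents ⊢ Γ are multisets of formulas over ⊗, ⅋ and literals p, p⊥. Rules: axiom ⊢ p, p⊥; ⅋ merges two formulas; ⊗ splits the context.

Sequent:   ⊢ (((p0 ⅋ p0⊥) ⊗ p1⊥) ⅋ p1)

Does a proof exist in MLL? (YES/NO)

Derivation (root first):
[⅋]  ⊢ (((p0 ⅋ p0⊥) ⊗ p1⊥) ⅋ p1)
  [⊗]  ⊢ p1, ((p0 ⅋ p0⊥) ⊗ p1⊥)
    [⅋]  ⊢ (p0 ⅋ p0⊥)
      [Ax]  ⊢ p0, p0⊥
    [Ax]  ⊢ p1, p1⊥

Result: YES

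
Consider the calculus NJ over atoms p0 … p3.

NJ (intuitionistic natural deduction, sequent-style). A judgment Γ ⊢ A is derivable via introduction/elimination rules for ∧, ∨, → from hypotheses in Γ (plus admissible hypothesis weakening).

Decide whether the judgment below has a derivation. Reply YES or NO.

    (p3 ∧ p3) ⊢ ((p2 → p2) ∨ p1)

Derivation trace:
[Wk] (p3 ∧ p3) ⊢ ((p2 → p2) ∨ p1)
  [∨I₁]  ⊢ ((p2 → p2) ∨ p1)
    [→I]  ⊢ (p2 → p2)
      [Ax] p2 ⊢ p2

Result: YES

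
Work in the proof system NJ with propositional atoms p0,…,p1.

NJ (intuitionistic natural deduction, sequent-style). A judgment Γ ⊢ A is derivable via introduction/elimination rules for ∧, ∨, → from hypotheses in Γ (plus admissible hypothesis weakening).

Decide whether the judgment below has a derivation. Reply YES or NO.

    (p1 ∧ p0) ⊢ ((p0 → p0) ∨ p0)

Derivation trace:
[∨I₁] (p1 ∧ p0) ⊢ ((p0 → p0) ∨ p0)
  [Wk] (p1 ∧ p0) ⊢ (p0 → p0)
    [→I]  ⊢ (p0 → p0)
      [Ax] p0 ⊢ p0

Result: YES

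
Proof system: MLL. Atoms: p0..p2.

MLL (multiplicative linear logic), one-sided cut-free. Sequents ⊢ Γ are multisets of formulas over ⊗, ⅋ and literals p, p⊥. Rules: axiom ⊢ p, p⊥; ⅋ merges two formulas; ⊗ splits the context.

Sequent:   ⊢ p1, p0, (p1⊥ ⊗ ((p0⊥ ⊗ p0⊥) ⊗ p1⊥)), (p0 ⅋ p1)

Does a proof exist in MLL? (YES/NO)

Derivation (root first):
[⅋]  ⊢ p1, p0, (p1⊥ ⊗ ((p0⊥ ⊗ p0⊥) ⊗ p1⊥)), (p0 ⅋ p1)
  [⊗]  ⊢ p1, p0, p0, p1, (p1⊥ ⊗ ((p0⊥ ⊗ p0⊥) ⊗ p1⊥))
    [Ax]  ⊢ p1, p1⊥
    [⊗]  ⊢ p0, p0, p1, ((p0⊥ ⊗ p0⊥) ⊗ p1⊥)
      [⊗]  ⊢ p0, p0, (p0⊥ ⊗ p0⊥)
        [Ax]  ⊢ p0, p0⊥
        [Ax]  ⊢ p0, p0⊥
      [Ax]  ⊢ p1, p1⊥

Result: YES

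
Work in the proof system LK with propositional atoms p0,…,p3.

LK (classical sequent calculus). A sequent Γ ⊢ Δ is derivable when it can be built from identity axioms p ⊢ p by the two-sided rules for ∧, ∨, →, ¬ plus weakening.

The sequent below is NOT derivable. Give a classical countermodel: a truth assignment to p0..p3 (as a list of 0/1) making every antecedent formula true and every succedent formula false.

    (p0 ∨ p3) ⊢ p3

Truth-table refutation:
  v=0000: Γ:[(p0 ∨ p3)=F] Δ:[p3=F] refutes=False
  v=0001: Γ:[(p0 ∨ p3)=T] Δ:[p3=T] refutes=False
  v=0010: Γ:[(p0 ∨ p3)=F] Δ:[p3=F] refutes=False
  v=0011: Γ:[(p0 ∨ p3)=T] Δ:[p3=T] refutes=False
  v=0100: Γ:[(p0 ∨ p3)=F] Δ:[p3=F] refutes=False
  v=0101: Γ:[(p0 ∨ p3)=T] Δ:[p3=T] refutes=False
  v=0110: Γ:[(p0 ∨ p3)=F] Δ:[p3=F] refutes=False
  v=0111: Γ:[(p0 ∨ p3)=T] Δ:[p3=T] refutes=False
  v=1000: Γ:[(p0 ∨ p3)=T] Δ:[p3=F] refutes=True  ← countermodel

Result: [1, 0, 0, 0]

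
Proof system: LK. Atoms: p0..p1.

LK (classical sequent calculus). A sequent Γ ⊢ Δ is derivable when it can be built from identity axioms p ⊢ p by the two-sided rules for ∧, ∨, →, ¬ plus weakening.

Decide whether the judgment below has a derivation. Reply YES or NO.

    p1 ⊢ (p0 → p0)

Derivation (root first):
[WL] p1 ⊢ (p0 → p0)
  [→R]  ⊢ (p0 → p0)
    [Ax] p0 ⊢ p0

Result: YES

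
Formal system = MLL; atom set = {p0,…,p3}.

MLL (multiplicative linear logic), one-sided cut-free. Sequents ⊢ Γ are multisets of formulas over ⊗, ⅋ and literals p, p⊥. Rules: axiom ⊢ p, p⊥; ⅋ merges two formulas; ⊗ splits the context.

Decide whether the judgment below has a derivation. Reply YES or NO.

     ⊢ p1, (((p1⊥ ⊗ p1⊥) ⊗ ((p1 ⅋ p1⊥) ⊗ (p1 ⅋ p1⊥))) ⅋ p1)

Derivation trace:
[⅋]  ⊢ p1, (((p1⊥ ⊗ p1⊥) ⊗ ((p1 ⅋ p1⊥) ⊗ (p1 ⅋ p1⊥))) ⅋ p1)
  [⊗]  ⊢ p1, p1, ((p1⊥ ⊗ p1⊥) ⊗ ((p1 ⅋ p1⊥) ⊗ (p1 ⅋ p1⊥)))
    [⊗]  ⊢ p1, p1, (p1⊥ ⊗ p1⊥)
      [Ax]  ⊢ p1, p1⊥
      [Ax]  ⊢ p1, p1⊥
    [⊗]  ⊢ ((p1 ⅋ p1⊥) ⊗ (p1 ⅋ p1⊥))
      [⅋]  ⊢ (p1 ⅋ p1⊥)
        [Ax]  ⊢ p1, p1⊥
      [⅋]  ⊢ (p1 ⅋ p1⊥)
        [Ax]  ⊢ p1, p1⊥

Result: YES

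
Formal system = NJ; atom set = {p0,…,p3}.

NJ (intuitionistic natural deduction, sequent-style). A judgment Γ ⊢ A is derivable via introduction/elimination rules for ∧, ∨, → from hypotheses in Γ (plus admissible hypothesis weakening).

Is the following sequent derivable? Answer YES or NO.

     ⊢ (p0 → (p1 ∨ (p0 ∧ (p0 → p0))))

Derivation (root first):
[→I]  ⊢ (p0 → (p1 ∨ (p0 ∧ (p0 → p0))))
  [∨I₂] p0 ⊢ (p1 ∨ (p0 ∧ (p0 → p0)))
    [∧I] p0 ⊢ (p0 ∧ (p0 → p0))
      [Ax] p0 ⊢ p0
      [→I]  ⊢ (p0 → p0)
        [Ax] p0 ⊢ p0

Result: YES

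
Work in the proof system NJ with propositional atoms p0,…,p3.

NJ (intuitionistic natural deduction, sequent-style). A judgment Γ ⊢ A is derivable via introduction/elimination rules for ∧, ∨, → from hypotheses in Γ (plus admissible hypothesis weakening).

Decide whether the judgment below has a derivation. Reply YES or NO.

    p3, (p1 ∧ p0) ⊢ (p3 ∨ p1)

Derivation trace:
[Wk] p3, (p1 ∧ p0) ⊢ (p3 ∨ p1)
  [∨I₁] p3 ⊢ (p3 ∨ p1)
    [Ax] p3 ⊢ p3

Result: YES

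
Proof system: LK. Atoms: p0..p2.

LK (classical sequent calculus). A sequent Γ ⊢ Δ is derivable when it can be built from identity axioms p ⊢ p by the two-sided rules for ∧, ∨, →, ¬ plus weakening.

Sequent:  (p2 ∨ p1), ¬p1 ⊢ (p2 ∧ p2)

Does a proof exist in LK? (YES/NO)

Derivation (root first):
[¬L] (p2 ∨ p1), ¬p1 ⊢ (p2 ∧ p2)
  [∧R] (p2 ∨ p1) ⊢ p1, (p2 ∧ p2)
    [∨L] (p2 ∨ p1) ⊢ p1, p2
      [Ax] p2 ⊢ p2
      [Ax] p1 ⊢ p1
    [∨L] (p2 ∨ p1) ⊢ p1, p2
      [Ax] p2 ⊢ p2
      [Ax] p1 ⊢ p1

Result: YES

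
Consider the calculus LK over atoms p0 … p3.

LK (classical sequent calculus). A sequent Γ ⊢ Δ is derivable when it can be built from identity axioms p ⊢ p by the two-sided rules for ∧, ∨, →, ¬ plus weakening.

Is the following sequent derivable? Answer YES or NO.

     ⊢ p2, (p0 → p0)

Derivation (root first):
[→R]  ⊢ p2, (p0 → p0)
  [WR] p0 ⊢ p0, p2
    [Ax] p0 ⊢ p0

Result: YES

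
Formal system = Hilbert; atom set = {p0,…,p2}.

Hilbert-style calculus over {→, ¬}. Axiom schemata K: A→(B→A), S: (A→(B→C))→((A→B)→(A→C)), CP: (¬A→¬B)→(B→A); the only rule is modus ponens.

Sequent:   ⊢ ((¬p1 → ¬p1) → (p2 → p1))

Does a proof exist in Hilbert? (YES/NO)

Truth-table refutation:
  v=000: Γ:[] Δ:[((¬p1 → ¬p1) → (p2 → p1))=T] refutes=False
  v=001: Γ:[] Δ:[((¬p1 → ¬p1) → (p2 → p1))=F] refutes=True  ← countermodel

Result: NO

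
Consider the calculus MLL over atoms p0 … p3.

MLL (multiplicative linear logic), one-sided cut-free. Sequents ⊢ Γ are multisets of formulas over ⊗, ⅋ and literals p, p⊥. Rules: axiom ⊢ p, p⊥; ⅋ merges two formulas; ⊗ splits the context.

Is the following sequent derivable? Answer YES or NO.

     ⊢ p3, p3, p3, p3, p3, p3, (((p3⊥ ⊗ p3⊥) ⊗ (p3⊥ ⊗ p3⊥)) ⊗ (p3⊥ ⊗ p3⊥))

Derivation (root first):
[⊗]  ⊢ p3, p3, p3, p3, p3, p3, (((p3⊥ ⊗ p3⊥) ⊗ (p3⊥ ⊗ p3⊥)) ⊗ (p3⊥ ⊗ p3⊥))
  [⊗]  ⊢ p3, p3, p3, p3, ((p3⊥ ⊗ p3⊥) ⊗ (p3⊥ ⊗ p3⊥))
    [⊗]  ⊢ p3, p3, (p3⊥ ⊗ p3⊥)
      [Ax]  ⊢ p3, p3⊥
      [Ax]  ⊢ p3, p3⊥
    [⊗]  ⊢ p3, p3, (p3⊥ ⊗ p3⊥)
      [Ax]  ⊢ p3, p3⊥
      [Ax]  ⊢ p3, p3⊥
  [⊗]  ⊢ p3, p3, (p3⊥ ⊗ p3⊥)
    [Ax]  ⊢ p3, p3⊥
    [Ax]  ⊢ p3, p3⊥

Result: YES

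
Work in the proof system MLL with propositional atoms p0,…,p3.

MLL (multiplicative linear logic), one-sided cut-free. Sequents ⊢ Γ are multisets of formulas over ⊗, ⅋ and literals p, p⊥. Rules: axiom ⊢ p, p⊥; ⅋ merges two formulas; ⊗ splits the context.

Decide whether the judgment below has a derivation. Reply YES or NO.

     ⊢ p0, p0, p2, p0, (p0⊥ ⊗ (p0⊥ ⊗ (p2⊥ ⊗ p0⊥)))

Proof tree:
[⊗]  ⊢ p0, p0, p2, p0, (p0⊥ ⊗ (p0⊥ ⊗ (p2⊥ ⊗ p0⊥)))
  [Ax]  ⊢ p0, p0⊥
  [⊗]  ⊢ p0, p2, p0, (p0⊥ ⊗ (p2⊥ ⊗ p0⊥))
    [Ax]  ⊢ p0, p0⊥
    [⊗]  ⊢ p2, p0, (p2⊥ ⊗ p0⊥)
      [Ax]  ⊢ p2, p2⊥
      [Ax]  ⊢ p0, p0⊥

Result: YES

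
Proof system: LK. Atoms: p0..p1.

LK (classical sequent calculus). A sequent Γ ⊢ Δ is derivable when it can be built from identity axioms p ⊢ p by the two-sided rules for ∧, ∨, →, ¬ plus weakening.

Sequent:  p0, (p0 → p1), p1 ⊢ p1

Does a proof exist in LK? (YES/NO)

Derivation trace:
[WL] p0, (p0 → p1), p1 ⊢ p1
  [→L] p0, (p0 → p1) ⊢ p1
    [WL] p0, p0 ⊢ p0
      [Ax] p0 ⊢ p0
    [Ax] p1 ⊢ p1

Result: YES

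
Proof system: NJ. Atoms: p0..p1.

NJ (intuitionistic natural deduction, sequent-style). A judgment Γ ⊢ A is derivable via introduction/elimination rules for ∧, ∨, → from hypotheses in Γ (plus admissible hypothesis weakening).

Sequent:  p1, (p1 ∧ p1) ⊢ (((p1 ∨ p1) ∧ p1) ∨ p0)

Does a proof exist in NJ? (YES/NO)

Proof tree:
[∨I₁] p1, (p1 ∧ p1) ⊢ (((p1 ∨ p1) ∧ p1) ∨ p0)
  [∧I] p1, (p1 ∧ p1) ⊢ ((p1 ∨ p1) ∧ p1)
    [∨I₂] p1, p1 ⊢ (p1 ∨ p1)
      [Wk] p1, p1 ⊢ p1
        [Ax] p1 ⊢ p1
    [Wk] p1, (p1 ∧ p1) ⊢ p1
      [Ax] p1 ⊢ p1

Result: YES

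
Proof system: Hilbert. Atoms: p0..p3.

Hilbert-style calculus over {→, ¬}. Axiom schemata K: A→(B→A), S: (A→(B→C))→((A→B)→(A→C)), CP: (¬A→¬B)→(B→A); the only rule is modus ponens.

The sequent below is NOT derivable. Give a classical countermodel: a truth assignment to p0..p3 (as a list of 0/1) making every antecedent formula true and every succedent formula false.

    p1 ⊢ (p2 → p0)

Truth-table refutation:
  v=0000: Γ:[p1=F] Δ:[(p2 → p0)=T] refutes=False
  v=0001: Γ:[p1=F] Δ:[(p2 → p0)=T] refutes=False
  v=0010: Γ:[p1=F] Δ:[(p2 → p0)=F] refutes=False
  v=0011: Γ:[p1=F] Δ:[(p2 → p0)=F] refutes=False
  v=0100: Γ:[p1=T] Δ:[(p2 → p0)=T] refutes=False
  v=0101: Γ:[p1=T] Δ:[(p2 → p0)=T] refutes=False
  v=0110: Γ:[p1=T] Δ:[(p2 → p0)=F] refutes=True  ← countermodel

Result: [0, 1, 1, 0]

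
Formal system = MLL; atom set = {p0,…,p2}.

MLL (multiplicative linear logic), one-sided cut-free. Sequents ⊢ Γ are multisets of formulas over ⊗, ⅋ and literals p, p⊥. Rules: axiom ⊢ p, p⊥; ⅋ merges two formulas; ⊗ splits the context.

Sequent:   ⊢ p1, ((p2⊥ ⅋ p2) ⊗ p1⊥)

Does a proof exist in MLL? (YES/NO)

Derivation trace:
[⊗]  ⊢ p1, ((p2⊥ ⅋ p2) ⊗ p1⊥)
  [⅋]  ⊢ (p2⊥ ⅋ p2)
    [Ax]  ⊢ p2, p2⊥
  [Ax]  ⊢ p1, p1⊥

Result: YES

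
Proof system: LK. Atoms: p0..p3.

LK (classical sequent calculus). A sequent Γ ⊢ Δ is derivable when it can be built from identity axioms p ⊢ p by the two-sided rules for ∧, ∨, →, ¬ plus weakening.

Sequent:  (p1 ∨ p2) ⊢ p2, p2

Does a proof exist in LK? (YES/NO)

Search for a countermodel by truth-table:
  v=0000: Γ:[(p1 ∨ p2)=F] Δ:[p2=F, p2=F] refutes=False
  v=0001: Γ:[(p1 ∨ p2)=F] Δ:[p2=F, p2=F] refutes=False
  v=0010: Γ:[(p1 ∨ p2)=T] Δ:[p2=T, p2=T] refutes=False
  v=0011: Γ:[(p1 ∨ p2)=T] Δ:[p2=T, p2=T] refutes=False
  v=0100: Γ:[(p1 ∨ p2)=T] Δ:[p2=F, p2=F] refutes=True  ← countermodel

Result: NO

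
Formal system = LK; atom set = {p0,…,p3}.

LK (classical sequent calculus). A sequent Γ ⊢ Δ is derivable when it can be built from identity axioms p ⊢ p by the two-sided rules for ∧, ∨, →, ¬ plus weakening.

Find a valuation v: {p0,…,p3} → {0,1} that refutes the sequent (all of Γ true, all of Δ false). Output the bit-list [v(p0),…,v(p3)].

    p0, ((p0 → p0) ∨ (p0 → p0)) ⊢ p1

Truth-table refutation:
  v=0000: Γ:[p0=F, ((p0 → p0) ∨ (p0 → p0))=T] Δ:[p1=F] refutes=False
  v=0001: Γ:[p0=F, ((p0 → p0) ∨ (p0 → p0))=T] Δ:[p1=F] refutes=False
  v=0010: Γ:[p0=F, ((p0 → p0) ∨ (p0 → p0))=T] Δ:[p1=F] refutes=False
  v=0011: Γ:[p0=F, ((p0 → p0) ∨ (p0 → p0))=T] Δ:[p1=F] refutes=False
  v=0100: Γ:[p0=F, ((p0 → p0) ∨ (p0 → p0))=T] Δ:[p1=T] refutes=False
  v=0101: Γ:[p0=F, ((p0 → p0) ∨ (p0 → p0))=T] Δ:[p1=T] refutes=False
  v=0110: Γ:[p0=F, ((p0 → p0) ∨ (p0 → p0))=T] Δ:[p1=T] refutes=False
  v=0111: Γ:[p0=F, ((p0 → p0) ∨ (p0 → p0))=T] Δ:[p1=T] refutes=False
  v=1000: Γ:[p0=T, ((p0 → p0) ∨ (p0 → p0))=T] Δ:[p1=F] refutes=True  ← countermodel

Result: [1, 0, 0, 0]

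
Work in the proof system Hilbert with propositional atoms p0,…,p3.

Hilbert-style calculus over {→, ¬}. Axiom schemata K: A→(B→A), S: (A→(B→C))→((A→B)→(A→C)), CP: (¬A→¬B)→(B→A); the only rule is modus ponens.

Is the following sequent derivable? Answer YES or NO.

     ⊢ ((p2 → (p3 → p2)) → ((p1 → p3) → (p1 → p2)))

Truth-table refutation:
  v=0000: Γ:[] Δ:[((p2 → (p3 → p2)) → ((p1 → p3) → (p1 → p2)))=T] refutes=False
  v=0001: Γ:[] Δ:[((p2 → (p3 → p2)) → ((p1 → p3) → (p1 → p2)))=T] refutes=False
  v=0010: Γ:[] Δ:[((p2 → (p3 → p2)) → ((p1 → p3) → (p1 → p2)))=T] refutes=False
  v=0011: Γ:[] Δ:[((p2 → (p3 → p2)) → ((p1 → p3) → (p1 → p2)))=T] refutes=False
  v=0100: Γ:[] Δ:[((p2 → (p3 → p2)) → ((p1 → p3) → (p1 → p2)))=T] refutes=False
  v=0101: Γ:[] Δ:[((p2 → (p3 → p2)) → ((p1 → p3) → (p1 → p2)))=F] refutes=True  ← countermodel

Result: NO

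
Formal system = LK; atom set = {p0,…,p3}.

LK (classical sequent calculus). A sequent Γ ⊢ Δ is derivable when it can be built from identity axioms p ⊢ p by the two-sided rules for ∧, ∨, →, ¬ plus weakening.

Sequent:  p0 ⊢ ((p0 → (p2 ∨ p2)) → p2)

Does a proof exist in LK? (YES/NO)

Proof tree:
[→R] p0 ⊢ ((p0 → (p2 ∨ p2)) → p2)
  [→L] p0, (p0 → (p2 ∨ p2)) ⊢ p2
    [Ax] p0 ⊢ p0
    [∨L] (p2 ∨ p2) ⊢ p2
      [Ax] p2 ⊢ p2
      [Ax] p2 ⊢ p2

Result: YES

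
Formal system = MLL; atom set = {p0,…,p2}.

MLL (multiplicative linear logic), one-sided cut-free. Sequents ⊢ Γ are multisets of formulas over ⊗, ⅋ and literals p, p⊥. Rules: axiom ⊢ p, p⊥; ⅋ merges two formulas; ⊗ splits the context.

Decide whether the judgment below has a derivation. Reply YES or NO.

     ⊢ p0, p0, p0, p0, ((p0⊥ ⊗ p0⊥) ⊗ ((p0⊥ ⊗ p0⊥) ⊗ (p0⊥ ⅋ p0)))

Derivation trace:
[⊗]  ⊢ p0, p0, p0, p0, ((p0⊥ ⊗ p0⊥) ⊗ ((p0⊥ ⊗ p0⊥) ⊗ (p0⊥ ⅋ p0)))
  [⊗]  ⊢ p0, p0, (p0⊥ ⊗ p0⊥)
    [Ax]  ⊢ p0, p0⊥
    [Ax]  ⊢ p0, p0⊥
  [⊗]  ⊢ p0, p0, ((p0⊥ ⊗ p0⊥) ⊗ (p0⊥ ⅋ p0))
    [⊗]  ⊢ p0, p0, (p0⊥ ⊗ p0⊥)
      [Ax]  ⊢ p0, p0⊥
      [Ax]  ⊢ p0, p0⊥
    [⅋]  ⊢ (p0⊥ ⅋ p0)
      [Ax]  ⊢ p0, p0⊥

Result: YES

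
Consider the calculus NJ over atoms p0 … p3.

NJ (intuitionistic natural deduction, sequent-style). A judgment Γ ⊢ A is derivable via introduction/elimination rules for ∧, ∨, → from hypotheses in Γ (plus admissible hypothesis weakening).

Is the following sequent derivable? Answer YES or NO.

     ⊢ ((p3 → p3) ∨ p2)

Proof tree:
[∨I₁]  ⊢ ((p3 → p3) ∨ p2)
  [→I]  ⊢ (p3 → p3)
    [Ax] p3 ⊢ p3

Result: YES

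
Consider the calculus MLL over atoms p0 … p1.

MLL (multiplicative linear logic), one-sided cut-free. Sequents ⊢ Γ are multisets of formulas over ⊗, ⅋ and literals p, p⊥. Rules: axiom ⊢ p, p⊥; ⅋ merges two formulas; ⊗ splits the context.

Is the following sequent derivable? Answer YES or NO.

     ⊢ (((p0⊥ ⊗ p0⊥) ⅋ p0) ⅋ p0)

Proof tree:
[⅋]  ⊢ (((p0⊥ ⊗ p0⊥) ⅋ p0) ⅋ p0)
  [⅋]  ⊢ p0, ((p0⊥ ⊗ p0⊥) ⅋ p0)
    [⊗]  ⊢ p0, p0, (p0⊥ ⊗ p0⊥)
      [Ax]  ⊢ p0, p0⊥
      [Ax]  ⊢ p0, p0⊥

Result: YES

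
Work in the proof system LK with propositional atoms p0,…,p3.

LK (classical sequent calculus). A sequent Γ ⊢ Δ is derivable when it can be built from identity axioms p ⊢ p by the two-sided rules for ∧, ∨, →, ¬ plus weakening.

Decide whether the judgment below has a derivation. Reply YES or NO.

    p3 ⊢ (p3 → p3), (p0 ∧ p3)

Proof tree:
[∧R] p3 ⊢ (p3 → p3), (p0 ∧ p3)
  [WR]  ⊢ (p3 → p3), p0
    [→R]  ⊢ (p3 → p3)
      [Ax] p3 ⊢ p3
  [Ax] p3 ⊢ p3

Result: YES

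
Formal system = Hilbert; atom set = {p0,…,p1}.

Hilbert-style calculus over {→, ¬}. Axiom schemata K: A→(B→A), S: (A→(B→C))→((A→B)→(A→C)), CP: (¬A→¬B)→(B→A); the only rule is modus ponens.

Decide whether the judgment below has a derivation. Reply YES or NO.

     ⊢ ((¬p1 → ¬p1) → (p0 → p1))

Truth-table refutation:
  v=00: Γ:[] Δ:[((¬p1 → ¬p1) → (p0 → p1))=T] refutes=False
  v=01: Γ:[] Δ:[((¬p1 → ¬p1) → (p0 → p1))=T] refutes=False
  v=10: Γ:[] Δ:[((¬p1 → ¬p1) → (p0 → p1))=F] refutes=True  ← countermodel

Result: NO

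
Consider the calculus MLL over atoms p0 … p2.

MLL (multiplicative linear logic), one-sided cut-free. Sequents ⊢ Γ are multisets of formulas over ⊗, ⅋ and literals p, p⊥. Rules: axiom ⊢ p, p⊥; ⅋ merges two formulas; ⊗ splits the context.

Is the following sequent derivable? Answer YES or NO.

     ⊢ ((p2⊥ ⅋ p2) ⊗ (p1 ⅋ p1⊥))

Derivation (root first):
[⊗]  ⊢ ((p2⊥ ⅋ p2) ⊗ (p1 ⅋ p1⊥))
  [⅋]  ⊢ (p2⊥ ⅋ p2)
    [Ax]  ⊢ p2, p2⊥
  [⅋]  ⊢ (p1 ⅋ p1⊥)
    [Ax]  ⊢ p1, p1⊥

Result: YES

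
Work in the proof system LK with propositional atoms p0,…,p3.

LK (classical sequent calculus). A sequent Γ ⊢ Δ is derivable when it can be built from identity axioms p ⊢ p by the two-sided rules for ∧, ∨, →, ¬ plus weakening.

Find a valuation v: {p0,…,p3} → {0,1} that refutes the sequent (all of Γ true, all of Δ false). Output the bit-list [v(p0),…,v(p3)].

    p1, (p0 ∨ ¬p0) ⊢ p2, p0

Truth-table refutation:
  v=0000: Γ:[p1=F, (p0 ∨ ¬p0)=T] Δ:[p2=F, p0=F] refutes=False
  v=0001: Γ:[p1=F, (p0 ∨ ¬p0)=T] Δ:[p2=F, p0=F] refutes=False
  v=0010: Γ:[p1=F, (p0 ∨ ¬p0)=T] Δ:[p2=T, p0=F] refutes=False
  v=0011: Γ:[p1=F, (p0 ∨ ¬p0)=T] Δ:[p2=T, p0=F] refutes=False
  v=0100: Γ:[p1=T, (p0 ∨ ¬p0)=T] Δ:[p2=F, p0=F] refutes=True  ← countermodel

Result: [0, 1, 0, 0]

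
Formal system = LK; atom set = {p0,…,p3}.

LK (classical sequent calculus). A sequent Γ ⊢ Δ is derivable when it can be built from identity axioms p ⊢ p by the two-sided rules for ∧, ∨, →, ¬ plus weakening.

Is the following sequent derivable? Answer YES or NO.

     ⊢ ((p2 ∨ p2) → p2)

Derivation (root first):
[→R]  ⊢ ((p2 ∨ p2) → p2)
  [∨L] (p2 ∨ p2) ⊢ p2
    [WR] p2 ⊢ p2, p2
      [Ax] p2 ⊢ p2
    [Ax] p2 ⊢ p2

Result: YES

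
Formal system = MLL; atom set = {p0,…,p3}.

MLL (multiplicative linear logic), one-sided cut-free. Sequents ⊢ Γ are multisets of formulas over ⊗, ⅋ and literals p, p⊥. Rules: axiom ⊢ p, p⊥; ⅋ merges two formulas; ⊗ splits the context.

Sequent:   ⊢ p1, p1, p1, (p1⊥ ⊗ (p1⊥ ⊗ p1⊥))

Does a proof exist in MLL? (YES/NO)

Proof tree:
[⊗]  ⊢ p1, p1, p1, (p1⊥ ⊗ (p1⊥ ⊗ p1⊥))
  [Ax]  ⊢ p1, p1⊥
  [⊗]  ⊢ p1, p1, (p1⊥ ⊗ p1⊥)
    [Ax]  ⊢ p1, p1⊥
    [Ax]  ⊢ p1, p1⊥

Result: YES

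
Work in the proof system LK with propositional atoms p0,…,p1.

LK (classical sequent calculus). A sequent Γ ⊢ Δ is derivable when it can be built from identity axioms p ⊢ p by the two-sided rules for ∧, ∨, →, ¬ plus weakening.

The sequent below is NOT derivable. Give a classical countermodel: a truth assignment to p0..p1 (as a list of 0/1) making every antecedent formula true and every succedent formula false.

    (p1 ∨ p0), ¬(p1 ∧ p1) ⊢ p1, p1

Truth-table refutation:
  v=00: Γ:[(p1 ∨ p0)=F, ¬(p1 ∧ p1)=T] Δ:[p1=F, p1=F] refutes=False
  v=01: Γ:[(p1 ∨ p0)=T, ¬(p1 ∧ p1)=F] Δ:[p1=T, p1=T] refutes=False
  v=10: Γ:[(p1 ∨ p0)=T, ¬(p1 ∧ p1)=T] Δ:[p1=F, p1=F] refutes=True  ← countermodel

Result: [1, 0]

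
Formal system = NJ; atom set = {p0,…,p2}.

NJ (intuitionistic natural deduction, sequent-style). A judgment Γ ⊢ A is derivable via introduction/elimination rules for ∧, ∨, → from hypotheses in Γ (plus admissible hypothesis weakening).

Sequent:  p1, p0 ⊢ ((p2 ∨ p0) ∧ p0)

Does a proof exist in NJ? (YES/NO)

Proof tree:
[∧I] p1, p0 ⊢ ((p2 ∨ p0) ∧ p0)
  [∨I₂] p0, p1 ⊢ (p2 ∨ p0)
    [Wk] p0, p1 ⊢ p0
      [Ax] p0 ⊢ p0
  [Ax] p0 ⊢ p0

Result: YES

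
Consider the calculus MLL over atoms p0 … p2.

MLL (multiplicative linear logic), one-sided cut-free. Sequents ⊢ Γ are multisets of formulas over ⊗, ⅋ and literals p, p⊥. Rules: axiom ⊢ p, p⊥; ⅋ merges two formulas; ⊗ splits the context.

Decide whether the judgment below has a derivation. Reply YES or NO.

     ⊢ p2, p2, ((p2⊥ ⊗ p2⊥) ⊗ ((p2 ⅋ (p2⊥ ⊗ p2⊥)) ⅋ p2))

Derivation trace:
[⊗]  ⊢ p2, p2, ((p2⊥ ⊗ p2⊥) ⊗ ((p2 ⅋ (p2⊥ ⊗ p2⊥)) ⅋ p2))
  [⊗]  ⊢ p2, p2, (p2⊥ ⊗ p2⊥)
    [Ax]  ⊢ p2, p2⊥
    [Ax]  ⊢ p2, p2⊥
  [⅋]  ⊢ ((p2 ⅋ (p2⊥ ⊗ p2⊥)) ⅋ p2)
    [⅋]  ⊢ p2, (p2 ⅋ (p2⊥ ⊗ p2⊥))
      [⊗]  ⊢ p2, p2, (p2⊥ ⊗ p2⊥)
        [Ax]  ⊢ p2, p2⊥
        [Ax]  ⊢ p2, p2⊥

Result: YES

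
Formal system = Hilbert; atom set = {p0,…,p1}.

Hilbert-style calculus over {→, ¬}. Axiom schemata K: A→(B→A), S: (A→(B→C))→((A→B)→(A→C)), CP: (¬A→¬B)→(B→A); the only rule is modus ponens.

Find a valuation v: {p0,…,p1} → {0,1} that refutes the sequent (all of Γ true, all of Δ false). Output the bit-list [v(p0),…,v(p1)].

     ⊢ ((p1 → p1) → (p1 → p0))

Truth-table refutation:
  v=00: Γ:[] Δ:[((p1 → p1) → (p1 → p0))=T] refutes=False
  v=01: Γ:[] Δ:[((p1 → p1) → (p1 → p0))=F] refutes=True  ← countermodel

Result: [0, 1]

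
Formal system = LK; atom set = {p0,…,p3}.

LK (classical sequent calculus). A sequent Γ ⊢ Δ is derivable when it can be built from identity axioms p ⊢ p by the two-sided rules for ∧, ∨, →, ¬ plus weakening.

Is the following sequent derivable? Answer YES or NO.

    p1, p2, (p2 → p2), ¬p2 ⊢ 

Derivation (root first):
[¬L] p1, p2, (p2 → p2), ¬p2 ⊢ 
  [→L] p1, p2, (p2 → p2) ⊢ p2
    [WL] p2, p1 ⊢ p2
      [Ax] p2 ⊢ p2
    [Ax] p2 ⊢ p2

Result: YES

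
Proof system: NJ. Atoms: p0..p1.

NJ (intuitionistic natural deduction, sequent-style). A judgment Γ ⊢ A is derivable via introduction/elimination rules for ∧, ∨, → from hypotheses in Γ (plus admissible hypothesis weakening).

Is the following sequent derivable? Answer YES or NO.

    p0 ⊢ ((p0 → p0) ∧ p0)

Derivation (root first):
[∧I] p0 ⊢ ((p0 → p0) ∧ p0)
  [→I]  ⊢ (p0 → p0)
    [Ax] p0 ⊢ p0
  [Wk] p0, p0 ⊢ p0
    [Ax] p0 ⊢ p0

Result: YES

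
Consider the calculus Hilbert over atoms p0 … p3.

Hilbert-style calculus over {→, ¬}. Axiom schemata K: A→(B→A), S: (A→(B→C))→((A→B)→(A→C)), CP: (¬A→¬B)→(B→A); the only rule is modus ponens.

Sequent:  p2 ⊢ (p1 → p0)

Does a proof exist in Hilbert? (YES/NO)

Enumerate valuations to refute Γ ⊢ Δ:
  v=0000: Γ:[p2=F] Δ:[(p1 → p0)=T] refutes=False
  v=0001: Γ:[p2=F] Δ:[(p1 → p0)=T] refutes=False
  v=0010: Γ:[p2=T] Δ:[(p1 → p0)=T] refutes=False
  v=0011: Γ:[p2=T] Δ:[(p1 → p0)=T] refutes=False
  v=0100: Γ:[p2=F] Δ:[(p1 → p0)=F] refutes=False
  v=0101: Γ:[p2=F] Δ:[(p1 → p0)=F] refutes=False
  v=0110: Γ:[p2=T] Δ:[(p1 → p0)=F] refutes=True  ← countermodel

Result: NO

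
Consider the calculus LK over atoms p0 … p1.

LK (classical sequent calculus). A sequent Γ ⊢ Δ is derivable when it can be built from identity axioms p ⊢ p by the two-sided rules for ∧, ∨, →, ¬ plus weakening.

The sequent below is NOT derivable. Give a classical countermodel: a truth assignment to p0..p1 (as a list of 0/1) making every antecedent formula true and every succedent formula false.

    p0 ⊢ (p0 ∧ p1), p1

Truth-table refutation:
  v=00: Γ:[p0=F] Δ:[(p0 ∧ p1)=F, p1=F] refutes=False
  v=01: Γ:[p0=F] Δ:[(p0 ∧ p1)=F, p1=T] refutes=False
  v=10: Γ:[p0=T] Δ:[(p0 ∧ p1)=F, p1=F] refutes=True  ← countermodel

Result: [1, 0]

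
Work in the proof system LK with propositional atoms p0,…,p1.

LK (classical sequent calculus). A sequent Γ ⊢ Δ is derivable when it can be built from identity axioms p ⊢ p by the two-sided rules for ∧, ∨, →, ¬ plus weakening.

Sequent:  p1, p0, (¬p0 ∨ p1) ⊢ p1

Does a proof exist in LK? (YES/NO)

Proof tree:
[∨L] p1, p0, (¬p0 ∨ p1) ⊢ p1
  [¬L] p0, p1, ¬p0 ⊢ 
    [WL] p0, p1 ⊢ p0
      [Ax] p0 ⊢ p0
  [Ax] p1 ⊢ p1

Result: YES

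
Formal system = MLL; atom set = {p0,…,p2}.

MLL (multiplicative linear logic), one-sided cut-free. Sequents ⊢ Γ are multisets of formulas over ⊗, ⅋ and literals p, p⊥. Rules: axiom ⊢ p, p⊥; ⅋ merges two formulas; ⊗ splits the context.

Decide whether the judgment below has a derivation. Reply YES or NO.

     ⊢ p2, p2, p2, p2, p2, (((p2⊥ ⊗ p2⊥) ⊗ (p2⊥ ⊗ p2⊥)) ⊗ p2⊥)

Derivation trace:
[⊗]  ⊢ p2, p2, p2, p2, p2, (((p2⊥ ⊗ p2⊥) ⊗ (p2⊥ ⊗ p2⊥)) ⊗ p2⊥)
  [⊗]  ⊢ p2, p2, p2, p2, ((p2⊥ ⊗ p2⊥) ⊗ (p2⊥ ⊗ p2⊥))
    [⊗]  ⊢ p2, p2, (p2⊥ ⊗ p2⊥)
      [Ax]  ⊢ p2, p2⊥
      [Ax]  ⊢ p2, p2⊥
    [⊗]  ⊢ p2, p2, (p2⊥ ⊗ p2⊥)
      [Ax]  ⊢ p2, p2⊥
      [Ax]  ⊢ p2, p2⊥
  [Ax]  ⊢ p2, p2⊥

Result: YES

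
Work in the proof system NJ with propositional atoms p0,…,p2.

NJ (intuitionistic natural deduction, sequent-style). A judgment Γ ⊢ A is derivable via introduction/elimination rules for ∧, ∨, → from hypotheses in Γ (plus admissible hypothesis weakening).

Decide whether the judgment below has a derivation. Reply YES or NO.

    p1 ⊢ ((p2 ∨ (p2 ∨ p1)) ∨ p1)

Proof tree:
[∨I₁] p1 ⊢ ((p2 ∨ (p2 ∨ p1)) ∨ p1)
  [∨I₂] p1 ⊢ (p2 ∨ (p2 ∨ p1))
    [∨I₂] p1 ⊢ (p2 ∨ p1)
      [Ax] p1 ⊢ p1

Result: YES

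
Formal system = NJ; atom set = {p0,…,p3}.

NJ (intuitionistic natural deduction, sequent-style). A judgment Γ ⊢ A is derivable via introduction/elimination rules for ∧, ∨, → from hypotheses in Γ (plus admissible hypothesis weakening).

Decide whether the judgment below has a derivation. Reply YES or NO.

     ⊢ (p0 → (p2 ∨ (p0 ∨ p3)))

Derivation (root first):
[→I]  ⊢ (p0 → (p2 ∨ (p0 ∨ p3)))
  [∨I₂] p0 ⊢ (p2 ∨ (p0 ∨ p3))
    [∨I₁] p0 ⊢ (p0 ∨ p3)
      [Ax] p0 ⊢ p0

Result: YES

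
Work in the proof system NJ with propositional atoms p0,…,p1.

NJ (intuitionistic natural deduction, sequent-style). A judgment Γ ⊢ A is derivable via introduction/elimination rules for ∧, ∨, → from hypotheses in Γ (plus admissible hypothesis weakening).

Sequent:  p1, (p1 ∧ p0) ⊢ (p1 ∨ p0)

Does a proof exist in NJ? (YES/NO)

Proof tree:
[∨I₁] p1, (p1 ∧ p0) ⊢ (p1 ∨ p0)
  [Wk] p1, (p1 ∧ p0) ⊢ p1
    [Ax] p1 ⊢ p1

Result: YES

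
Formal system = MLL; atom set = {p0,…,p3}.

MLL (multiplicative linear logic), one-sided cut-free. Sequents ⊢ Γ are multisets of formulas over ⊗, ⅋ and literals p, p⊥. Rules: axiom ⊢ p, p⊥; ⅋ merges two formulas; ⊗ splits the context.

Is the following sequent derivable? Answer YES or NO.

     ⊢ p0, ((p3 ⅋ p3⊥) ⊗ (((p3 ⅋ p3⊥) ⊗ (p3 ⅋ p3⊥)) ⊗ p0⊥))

Derivation (root first):
[⊗]  ⊢ p0, ((p3 ⅋ p3⊥) ⊗ (((p3 ⅋ p3⊥) ⊗ (p3 ⅋ p3⊥)) ⊗ p0⊥))
  [⅋]  ⊢ (p3 ⅋ p3⊥)
    [Ax]  ⊢ p3, p3⊥
  [⊗]  ⊢ p0, (((p3 ⅋ p3⊥) ⊗ (p3 ⅋ p3⊥)) ⊗ p0⊥)
    [⊗]  ⊢ ((p3 ⅋ p3⊥) ⊗ (p3 ⅋ p3⊥))
      [⅋]  ⊢ (p3 ⅋ p3⊥)
        [Ax]  ⊢ p3, p3⊥
      [⅋]  ⊢ (p3 ⅋ p3⊥)
        [Ax]  ⊢ p3, p3⊥
    [Ax]  ⊢ p0, p0⊥

Result: YES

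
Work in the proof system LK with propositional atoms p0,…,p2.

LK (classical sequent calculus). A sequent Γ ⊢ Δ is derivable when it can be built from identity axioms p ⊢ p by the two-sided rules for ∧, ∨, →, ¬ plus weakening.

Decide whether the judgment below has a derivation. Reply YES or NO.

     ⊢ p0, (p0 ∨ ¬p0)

Derivation trace:
[∨R]  ⊢ p0, (p0 ∨ ¬p0)
  [¬R]  ⊢ p0, p0, ¬p0
    [WR] p0 ⊢ p0, p0
      [Ax] p0 ⊢ p0

Result: YES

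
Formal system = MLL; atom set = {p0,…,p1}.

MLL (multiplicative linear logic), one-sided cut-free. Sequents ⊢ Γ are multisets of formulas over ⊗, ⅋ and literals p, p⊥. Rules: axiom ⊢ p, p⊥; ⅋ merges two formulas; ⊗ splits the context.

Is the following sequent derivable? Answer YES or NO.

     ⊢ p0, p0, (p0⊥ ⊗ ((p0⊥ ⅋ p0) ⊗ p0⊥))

Proof tree:
[⊗]  ⊢ p0, p0, (p0⊥ ⊗ ((p0⊥ ⅋ p0) ⊗ p0⊥))
  [Ax]  ⊢ p0, p0⊥
  [⊗]  ⊢ p0, ((p0⊥ ⅋ p0) ⊗ p0⊥)
    [⅋]  ⊢ (p0⊥ ⅋ p0)
      [Ax]  ⊢ p0, p0⊥
    [Ax]  ⊢ p0, p0⊥

Result: YES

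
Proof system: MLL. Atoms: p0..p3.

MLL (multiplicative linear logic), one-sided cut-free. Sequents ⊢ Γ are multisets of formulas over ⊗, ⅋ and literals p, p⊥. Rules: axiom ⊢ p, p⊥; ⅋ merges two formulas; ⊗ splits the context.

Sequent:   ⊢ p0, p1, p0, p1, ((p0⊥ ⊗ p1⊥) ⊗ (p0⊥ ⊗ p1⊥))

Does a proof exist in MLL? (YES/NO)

Proof tree:
[⊗]  ⊢ p0, p1, p0, p1, ((p0⊥ ⊗ p1⊥) ⊗ (p0⊥ ⊗ p1⊥))
  [⊗]  ⊢ p0, p1, (p0⊥ ⊗ p1⊥)
    [Ax]  ⊢ p0, p0⊥
    [Ax]  ⊢ p1, p1⊥
  [⊗]  ⊢ p0, p1, (p0⊥ ⊗ p1⊥)
    [Ax]  ⊢ p0, p0⊥
    [Ax]  ⊢ p1, p1⊥

Result: YES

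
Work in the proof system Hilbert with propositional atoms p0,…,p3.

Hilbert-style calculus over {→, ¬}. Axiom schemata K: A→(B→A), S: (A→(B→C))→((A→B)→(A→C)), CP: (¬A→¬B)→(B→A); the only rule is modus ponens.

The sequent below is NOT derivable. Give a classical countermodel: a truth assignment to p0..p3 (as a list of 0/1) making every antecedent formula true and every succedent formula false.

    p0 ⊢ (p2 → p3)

Search for a countermodel by truth-table:
  v=0000: Γ:[p0=F] Δ:[(p2 → p3)=T] refutes=False
  v=0001: Γ:[p0=F] Δ:[(p2 → p3)=T] refutes=False
  v=0010: Γ:[p0=F] Δ:[(p2 → p3)=F] refutes=False
  v=0011: Γ:[p0=F] Δ:[(p2 → p3)=T] refutes=False
  v=0100: Γ:[p0=F] Δ:[(p2 → p3)=T] refutes=False
  v=0101: Γ:[p0=F] Δ:[(p2 → p3)=T] refutes=False
  v=0110: Γ:[p0=F] Δ:[(p2 → p3)=F] refutes=False
  v=0111: Γ:[p0=F] Δ:[(p2 → p3)=T] refutes=False
  v=1000: Γ:[p0=T] Δ:[(p2 → p3)=T] refutes=False
  v=1001: Γ:[p0=T] Δ:[(p2 → p3)=T] refutes=False
  v=1010: Γ:[p0=T] Δ:[(p2 → p3)=F] refutes=True  ← countermodel

Result: [1, 0, 1, 0]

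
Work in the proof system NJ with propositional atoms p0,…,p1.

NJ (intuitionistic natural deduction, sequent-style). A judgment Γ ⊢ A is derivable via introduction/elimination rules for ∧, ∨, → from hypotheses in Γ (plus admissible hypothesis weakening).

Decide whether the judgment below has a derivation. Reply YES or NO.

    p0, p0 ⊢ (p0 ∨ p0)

Proof tree:
[∨I₂] p0, p0 ⊢ (p0 ∨ p0)
  [Wk] p0, p0 ⊢ p0
    [Ax] p0 ⊢ p0

Result: YES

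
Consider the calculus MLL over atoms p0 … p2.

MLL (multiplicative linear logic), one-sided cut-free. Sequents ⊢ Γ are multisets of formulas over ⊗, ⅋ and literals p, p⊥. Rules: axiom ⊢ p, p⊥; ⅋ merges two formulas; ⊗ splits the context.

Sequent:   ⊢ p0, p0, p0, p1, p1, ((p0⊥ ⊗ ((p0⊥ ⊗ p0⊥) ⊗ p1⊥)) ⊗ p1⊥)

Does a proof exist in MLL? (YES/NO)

Derivation (root first):
[⊗]  ⊢ p0, p0, p0, p1, p1, ((p0⊥ ⊗ ((p0⊥ ⊗ p0⊥) ⊗ p1⊥)) ⊗ p1⊥)
  [⊗]  ⊢ p0, p0, p0, p1, (p0⊥ ⊗ ((p0⊥ ⊗ p0⊥) ⊗ p1⊥))
    [Ax]  ⊢ p0, p0⊥
    [⊗]  ⊢ p0, p0, p1, ((p0⊥ ⊗ p0⊥) ⊗ p1⊥)
      [⊗]  ⊢ p0, p0, (p0⊥ ⊗ p0⊥)
        [Ax]  ⊢ p0, p0⊥
        [Ax]  ⊢ p0, p0⊥
      [Ax]  ⊢ p1, p1⊥
  [Ax]  ⊢ p1, p1⊥

Result: YES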